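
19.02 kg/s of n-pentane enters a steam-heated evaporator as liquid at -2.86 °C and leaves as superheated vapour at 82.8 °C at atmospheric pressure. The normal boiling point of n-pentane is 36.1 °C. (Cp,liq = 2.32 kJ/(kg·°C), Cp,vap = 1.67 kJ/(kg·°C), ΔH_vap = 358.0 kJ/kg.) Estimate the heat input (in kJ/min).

Q = 601000 kJ/min

liquid -2.86→36.1 °C: 90.387 kJ/kg
vaporisation at 36.1 °C: 358 kJ/kg
vapour 36.1→82.8 °C: 77.989 kJ/kg
Δh = 90.387 + 358 + 77.989 = 526.38 kJ/kg
Q = ṁ·Δh = 19.02 kg/s × 526.38 kJ/kg = 10012 kJ/s
|Q| = 10012 kW = 600700 kJ/min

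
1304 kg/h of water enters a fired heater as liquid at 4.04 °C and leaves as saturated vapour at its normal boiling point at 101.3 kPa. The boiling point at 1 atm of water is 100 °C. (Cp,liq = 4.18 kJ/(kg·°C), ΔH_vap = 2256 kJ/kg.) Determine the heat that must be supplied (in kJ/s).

Q = 962 kJ/s

liquid 4.04→100 °C: 401.11 kJ/kg
vaporisation at 100 °C: 2256 kJ/kg
Δh = 401.11 + 2256 = 2657.1 kJ/kg
Q = ṁ·Δh = 1304 kg/h × 2657.1 kJ/kg = 3.4649e+06 kJ/h
|Q| = 962.47 kW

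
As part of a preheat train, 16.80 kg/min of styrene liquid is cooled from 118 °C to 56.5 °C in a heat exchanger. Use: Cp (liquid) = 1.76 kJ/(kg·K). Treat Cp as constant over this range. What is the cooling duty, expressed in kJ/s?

Q_c = 30.3 kJ/s

Q = ṁ·Cp·ΔT = 16.80 × 1.76 × (56.5 − 118) = -1818.4 kJ/min
Converting: 1818.4 / 60 s = 30.307 kW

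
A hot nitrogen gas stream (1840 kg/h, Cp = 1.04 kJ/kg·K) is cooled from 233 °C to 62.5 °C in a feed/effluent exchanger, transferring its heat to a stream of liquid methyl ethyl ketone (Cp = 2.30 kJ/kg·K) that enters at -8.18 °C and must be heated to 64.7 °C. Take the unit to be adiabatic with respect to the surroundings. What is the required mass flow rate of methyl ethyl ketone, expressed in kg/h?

ṁ_c = 1950 kg/h

Heat released by hot stream: Q = 1840 × 1.04 × (233 − 62.5) = 326270 kJ/h
Energy balance on cold side (adiabatic exchanger): Q = ṁ_c·Cp_c·(T_c,out − T_c,in)
ṁ_c = 326270 / [2.30 × (64.7 − -8.18)] = 1946.4 kg/h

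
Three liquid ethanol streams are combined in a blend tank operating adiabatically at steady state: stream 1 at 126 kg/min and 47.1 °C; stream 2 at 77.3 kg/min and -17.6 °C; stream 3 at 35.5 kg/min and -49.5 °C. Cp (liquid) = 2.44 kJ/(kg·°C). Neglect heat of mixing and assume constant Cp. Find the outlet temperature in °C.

Adiabatic, steady state ⇒ Σ ṁᵢCp,ᵢ(T_out − Tᵢ) = 0
T_out = Σ ṁᵢCp,ᵢTᵢ / Σ ṁᵢCp,ᵢ
      = 6873.2 / 582.67 = 11.796 °C

T_out = 11.8 °C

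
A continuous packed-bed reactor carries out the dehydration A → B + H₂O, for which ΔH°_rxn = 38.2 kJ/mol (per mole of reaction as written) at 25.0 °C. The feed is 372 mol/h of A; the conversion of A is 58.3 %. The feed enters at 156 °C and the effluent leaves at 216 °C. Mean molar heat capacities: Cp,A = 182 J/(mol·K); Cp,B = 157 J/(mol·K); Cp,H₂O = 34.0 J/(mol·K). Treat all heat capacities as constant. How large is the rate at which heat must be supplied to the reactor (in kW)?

Q_in = 3.53 kW

Extent of reaction ξ = 0.583 × 372 = 216.88 mol/h
Reaction term: ξ·ΔH°_rxn = 216.88 × 38.2 = 8284.7 kJ/h
Sensible, feed 156→25 °C: -8869.2 kJ/h
Outlet flows (mol/h): A 155.12, B 216.88, H₂O 216.88
Sensible, products 25→216 °C: 13304 kJ/h
Q = ΔH = 12720 kJ/h = 3.5333 kW
Heat supplied = 3.5333 kW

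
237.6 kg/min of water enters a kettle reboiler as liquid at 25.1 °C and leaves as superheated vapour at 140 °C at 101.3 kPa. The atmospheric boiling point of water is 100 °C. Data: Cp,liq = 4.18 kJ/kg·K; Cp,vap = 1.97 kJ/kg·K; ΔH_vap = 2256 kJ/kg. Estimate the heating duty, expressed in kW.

liquid 25.1→100 °C: 313.08 kJ/kg
vaporisation at 100 °C: 2256 kJ/kg
vapour 100→140 °C: 78.8 kJ/kg
Δh = 313.08 + 2256 + 78.8 = 2647.9 kJ/kg
Q = ṁ·Δh = 237.6 kg/min × 2647.9 kJ/kg = 629140 kJ/min
|Q| = 10486 kW

Q = 10500 kW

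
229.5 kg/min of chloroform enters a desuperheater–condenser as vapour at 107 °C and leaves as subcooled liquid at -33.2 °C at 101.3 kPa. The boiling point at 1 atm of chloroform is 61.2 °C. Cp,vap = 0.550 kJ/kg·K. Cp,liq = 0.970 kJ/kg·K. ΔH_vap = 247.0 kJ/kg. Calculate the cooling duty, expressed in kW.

Q_c = 1390 kW

vapour 107→61.2 °C: -25.19 kJ/kg
condensation at 61.2 °C: -247 kJ/kg
liquid 61.2→-33.2 °C: -91.568 kJ/kg
Δh = -25.19 + -247 + -91.568 = -363.76 kJ/kg
Q = ṁ·Δh = 229.5 kg/min × -363.76 kJ/kg = -83482 kJ/min
|Q| = 1391.4 kW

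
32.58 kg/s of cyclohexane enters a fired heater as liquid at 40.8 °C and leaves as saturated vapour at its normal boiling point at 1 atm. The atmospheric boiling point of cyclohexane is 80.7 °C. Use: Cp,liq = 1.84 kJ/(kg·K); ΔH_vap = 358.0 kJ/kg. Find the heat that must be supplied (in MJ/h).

liquid 40.8→80.7 °C: 73.416 kJ/kg
vaporisation at 80.7 °C: 358 kJ/kg
Δh = 73.416 + 358 = 431.42 kJ/kg
Q = ṁ·Δh = 32.58 kg/s × 431.42 kJ/kg = 14056 kJ/s
|Q| = 14056 kW = 50600 MJ/h

Q = 50600 MJ/h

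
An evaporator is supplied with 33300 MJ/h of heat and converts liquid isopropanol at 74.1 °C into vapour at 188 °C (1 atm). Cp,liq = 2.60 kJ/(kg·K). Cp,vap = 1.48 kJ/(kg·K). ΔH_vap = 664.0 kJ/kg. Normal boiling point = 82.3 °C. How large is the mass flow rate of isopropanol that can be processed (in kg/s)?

Δh = 2.60×(82.3−74.1) + 664.0 + 1.48×(188−82.3) = 841.76 kJ/kg
Q = 33300 MJ/h = 9250 kJ/s = 9250 kJ/s
ṁ = Q/Δh = 9250 / 841.76 = 10.989 kg/s

ṁ = 11.0 kg/s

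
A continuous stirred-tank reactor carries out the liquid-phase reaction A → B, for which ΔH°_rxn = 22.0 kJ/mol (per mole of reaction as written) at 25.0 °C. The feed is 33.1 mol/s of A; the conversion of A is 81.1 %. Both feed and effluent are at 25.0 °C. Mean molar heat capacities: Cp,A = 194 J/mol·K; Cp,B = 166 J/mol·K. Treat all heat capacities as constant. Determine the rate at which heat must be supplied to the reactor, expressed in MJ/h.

Extent of reaction ξ = 0.811 × 33.1 = 26.844 mol/s
Reaction term: ξ·ΔH°_rxn = 26.844 × 22.0 = 590.57 kJ/s
Q = ΔH = 590.57 kJ/s = 590.57 kW
Heat supplied = 2126.1 MJ/h

Q_in = 2130 MJ/h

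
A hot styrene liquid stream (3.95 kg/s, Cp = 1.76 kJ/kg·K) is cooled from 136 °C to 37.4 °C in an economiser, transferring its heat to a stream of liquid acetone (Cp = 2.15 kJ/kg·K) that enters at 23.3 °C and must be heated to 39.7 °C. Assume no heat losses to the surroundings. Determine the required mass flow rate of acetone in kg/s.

Heat released by hot stream: Q = 3.95 × 1.76 × (136 − 37.4) = 685.47 kJ/s
Energy balance on cold side (adiabatic exchanger): Q = ṁ_c·Cp_c·(T_c,out − T_c,in)
ṁ_c = 685.47 / [2.15 × (39.7 − 23.3)] = 19.44 kg/s

ṁ_c = 19.4 kg/s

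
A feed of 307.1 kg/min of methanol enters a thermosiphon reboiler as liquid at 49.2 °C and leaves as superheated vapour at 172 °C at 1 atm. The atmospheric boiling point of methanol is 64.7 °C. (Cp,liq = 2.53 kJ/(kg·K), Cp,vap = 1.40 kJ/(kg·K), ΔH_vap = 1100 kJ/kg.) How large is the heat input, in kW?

Q = 6600 kW

liquid 49.2→64.7 °C: 39.215 kJ/kg
vaporisation at 64.7 °C: 1100 kJ/kg
vapour 64.7→172 °C: 150.22 kJ/kg
Δh = 39.215 + 1100 + 150.22 = 1289.4 kJ/kg
Q = ṁ·Δh = 307.1 kg/min × 1289.4 kJ/kg = 395990 kJ/min
|Q| = 6599.8 kW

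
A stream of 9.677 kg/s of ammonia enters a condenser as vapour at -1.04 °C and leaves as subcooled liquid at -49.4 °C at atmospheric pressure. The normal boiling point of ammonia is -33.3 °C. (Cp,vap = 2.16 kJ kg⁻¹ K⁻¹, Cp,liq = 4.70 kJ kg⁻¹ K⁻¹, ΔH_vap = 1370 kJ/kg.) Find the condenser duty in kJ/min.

Q_c = 880000 kJ/min

vapour -1.04→-33.3 °C: -69.682 kJ/kg
condensation at -33.3 °C: -1370 kJ/kg
liquid -33.3→-49.4 °C: -75.67 kJ/kg
Δh = -69.682 + -1370 + -75.67 = -1515.4 kJ/kg
Q = ṁ·Δh = 9.677 kg/s × -1515.4 kJ/kg = -14664 kJ/s
|Q| = 14664 kW = 879840 kJ/min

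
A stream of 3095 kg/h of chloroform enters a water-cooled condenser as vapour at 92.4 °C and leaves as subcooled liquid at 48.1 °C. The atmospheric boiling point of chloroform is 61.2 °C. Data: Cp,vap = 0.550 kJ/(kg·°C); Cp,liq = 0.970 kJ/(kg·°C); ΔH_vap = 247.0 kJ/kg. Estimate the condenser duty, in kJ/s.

vapour 92.4→61.2 °C: -17.16 kJ/kg
condensation at 61.2 °C: -247 kJ/kg
liquid 61.2→48.1 °C: -12.707 kJ/kg
Δh = -17.16 + -247 + -12.707 = -276.87 kJ/kg
Q = ṁ·Δh = 3095 kg/h × -276.87 kJ/kg = -856900 kJ/h
|Q| = 238.03 kW

Q_c = 238 kJ/s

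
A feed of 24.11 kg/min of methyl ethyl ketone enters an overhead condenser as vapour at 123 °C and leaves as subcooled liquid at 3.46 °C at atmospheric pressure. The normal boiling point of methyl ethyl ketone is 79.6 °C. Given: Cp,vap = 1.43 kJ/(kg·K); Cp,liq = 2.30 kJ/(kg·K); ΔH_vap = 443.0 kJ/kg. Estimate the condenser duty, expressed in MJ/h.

vapour 123→79.6 °C: -62.062 kJ/kg
condensation at 79.6 °C: -443 kJ/kg
liquid 79.6→3.46 °C: -175.12 kJ/kg
Δh = -62.062 + -443 + -175.12 = -680.18 kJ/kg
Q = ṁ·Δh = 24.11 kg/min × -680.18 kJ/kg = -16399 kJ/min
|Q| = 273.32 kW = 983.95 MJ/h

Q_c = 984 MJ/h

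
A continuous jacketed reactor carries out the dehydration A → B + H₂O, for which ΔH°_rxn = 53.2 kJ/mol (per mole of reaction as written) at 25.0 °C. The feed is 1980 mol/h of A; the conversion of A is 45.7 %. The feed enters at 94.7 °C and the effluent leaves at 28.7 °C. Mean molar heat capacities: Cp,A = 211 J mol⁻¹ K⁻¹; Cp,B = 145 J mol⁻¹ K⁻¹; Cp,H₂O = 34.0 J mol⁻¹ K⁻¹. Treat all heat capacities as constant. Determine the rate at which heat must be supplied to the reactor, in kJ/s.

Extent of reaction ξ = 0.457 × 1980 = 904.86 mol/h
Reaction term: ξ·ΔH°_rxn = 904.86 × 53.2 = 48139 kJ/h
Sensible, feed 94.7→25 °C: -29119 kJ/h
Outlet flows (mol/h): A 1075.1, B 904.86, H₂O 904.86
Sensible, products 25→28.7 °C: 1438.7 kJ/h
Q = ΔH = 20458 kJ/h = 5.6828 kW
Heat supplied = 5.6828 kJ/s

Q_in = 5.68 kJ/s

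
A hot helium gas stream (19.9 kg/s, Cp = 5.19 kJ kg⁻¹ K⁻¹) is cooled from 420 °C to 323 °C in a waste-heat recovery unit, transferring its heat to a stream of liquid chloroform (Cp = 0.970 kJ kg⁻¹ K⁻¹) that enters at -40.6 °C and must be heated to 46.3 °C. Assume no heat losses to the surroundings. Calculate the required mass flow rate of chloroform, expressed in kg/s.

ṁ_c = 119 kg/s

Heat released by hot stream: Q = 19.9 × 5.19 × (420 − 323) = 10018 kJ/s
Energy balance on cold side (adiabatic exchanger): Q = ṁ_c·Cp_c·(T_c,out − T_c,in)
ṁ_c = 10018 / [0.970 × (46.3 − -40.6)] = 118.85 kg/s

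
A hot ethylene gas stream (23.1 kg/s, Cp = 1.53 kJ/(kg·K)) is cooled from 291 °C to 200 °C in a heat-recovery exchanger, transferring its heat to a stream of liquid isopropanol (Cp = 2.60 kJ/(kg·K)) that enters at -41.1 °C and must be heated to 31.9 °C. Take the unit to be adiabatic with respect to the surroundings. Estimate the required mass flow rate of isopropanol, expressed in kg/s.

ṁ_c = 16.9 kg/s

Heat released by hot stream: Q = 23.1 × 1.53 × (291 − 200) = 3216.2 kJ/s
Energy balance on cold side (adiabatic exchanger): Q = ṁ_c·Cp_c·(T_c,out − T_c,in)
ṁ_c = 3216.2 / [2.60 × (31.9 − -41.1)] = 16.945 kg/s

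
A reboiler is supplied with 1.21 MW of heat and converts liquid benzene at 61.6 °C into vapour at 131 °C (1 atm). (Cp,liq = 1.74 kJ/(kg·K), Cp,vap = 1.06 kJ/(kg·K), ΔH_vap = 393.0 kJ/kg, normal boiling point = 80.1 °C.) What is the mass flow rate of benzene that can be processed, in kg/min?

ṁ = 152 kg/min

Δh = 1.74×(80.1−61.6) + 393.0 + 1.06×(131−80.1) = 479.14 kJ/kg
Q = 1.21 MW = 1210 kJ/s = 72600 kJ/min
ṁ = Q/Δh = 72600 / 479.14 = 151.52 kg/min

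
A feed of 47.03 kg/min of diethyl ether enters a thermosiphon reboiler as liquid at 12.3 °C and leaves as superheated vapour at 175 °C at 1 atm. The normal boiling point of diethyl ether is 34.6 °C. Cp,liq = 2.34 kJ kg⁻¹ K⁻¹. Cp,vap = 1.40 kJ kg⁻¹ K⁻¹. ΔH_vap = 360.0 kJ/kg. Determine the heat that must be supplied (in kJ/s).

liquid 12.3→34.6 °C: 52.182 kJ/kg
vaporisation at 34.6 °C: 360 kJ/kg
vapour 34.6→175 °C: 196.56 kJ/kg
Δh = 52.182 + 360 + 196.56 = 608.74 kJ/kg
Q = ṁ·Δh = 47.03 kg/min × 608.74 kJ/kg = 28629 kJ/min
|Q| = 477.15 kW

Q = 477 kJ/s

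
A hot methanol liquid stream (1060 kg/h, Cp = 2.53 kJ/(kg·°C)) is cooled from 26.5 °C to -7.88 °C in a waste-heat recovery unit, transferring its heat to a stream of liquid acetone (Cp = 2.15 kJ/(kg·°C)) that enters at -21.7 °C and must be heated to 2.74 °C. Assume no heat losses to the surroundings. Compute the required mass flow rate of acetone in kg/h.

Heat released by hot stream: Q = 1060 × 2.53 × (26.5 − -7.88) = 92200 kJ/h
Energy balance on cold side (adiabatic exchanger): Q = ṁ_c·Cp_c·(T_c,out − T_c,in)
ṁ_c = 92200 / [2.15 × (2.74 − -21.7)] = 1754.7 kg/h

ṁ_c = 1750 kg/h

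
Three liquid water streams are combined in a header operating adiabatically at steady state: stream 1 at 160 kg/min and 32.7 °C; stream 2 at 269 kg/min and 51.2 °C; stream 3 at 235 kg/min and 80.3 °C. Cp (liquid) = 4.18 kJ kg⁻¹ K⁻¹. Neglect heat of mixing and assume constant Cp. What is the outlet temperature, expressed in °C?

T_out = 57.0 °C

Energy balance with Q = 0: Σ ṁᵢCp,ᵢ(T_out − Tᵢ) = 0
T_out = Σ ṁᵢCp,ᵢTᵢ / Σ ṁᵢCp,ᵢ
      = 158320 / 2775.5 = 57.041 °C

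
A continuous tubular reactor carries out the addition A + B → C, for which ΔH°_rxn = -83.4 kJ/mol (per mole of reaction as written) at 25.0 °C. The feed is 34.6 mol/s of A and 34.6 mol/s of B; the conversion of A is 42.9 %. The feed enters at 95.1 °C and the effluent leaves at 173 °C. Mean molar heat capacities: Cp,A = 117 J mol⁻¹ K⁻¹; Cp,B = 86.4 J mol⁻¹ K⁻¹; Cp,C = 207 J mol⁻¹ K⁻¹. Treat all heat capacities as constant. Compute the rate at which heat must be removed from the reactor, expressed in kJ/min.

Q_out = 40900 kJ/min

Extent of reaction ξ = 0.429 × 34.6 = 14.843 mol/s
Reaction term: ξ·ΔH°_rxn = 14.843 × -83.4 = -1237.9 kJ/s
Sensible, feed 95.1→25 °C: -493.34 kJ/s
Outlet flows (mol/s): A 19.757, B 19.757, C 14.843
Sensible, products 25→173 °C: 1049.5 kJ/s
Q = ΔH = -681.8 kJ/s = -681.8 kW
Heat removed = 40908 kJ/min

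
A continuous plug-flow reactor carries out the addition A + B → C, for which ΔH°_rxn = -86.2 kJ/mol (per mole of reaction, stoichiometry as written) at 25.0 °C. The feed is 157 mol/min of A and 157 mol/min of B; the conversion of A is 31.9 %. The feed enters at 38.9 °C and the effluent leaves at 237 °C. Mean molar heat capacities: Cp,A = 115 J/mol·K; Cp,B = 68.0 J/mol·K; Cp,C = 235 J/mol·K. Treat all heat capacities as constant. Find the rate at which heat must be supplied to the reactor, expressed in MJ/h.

Q_in = 116 MJ/h

Extent of reaction ξ = 0.319 × 157 = 50.083 mol/min
Reaction term: ξ·ΔH°_rxn = 50.083 × -86.2 = -4317.2 kJ/min
Sensible, feed 38.9→25 °C: -399.36 kJ/min
Outlet flows (mol/min): A 106.92, B 106.92, C 50.083
Sensible, products 25→237 °C: 6643.1 kJ/min
Q = ΔH = 1926.6 kJ/min = 32.11 kW
Heat supplied = 115.59 MJ/h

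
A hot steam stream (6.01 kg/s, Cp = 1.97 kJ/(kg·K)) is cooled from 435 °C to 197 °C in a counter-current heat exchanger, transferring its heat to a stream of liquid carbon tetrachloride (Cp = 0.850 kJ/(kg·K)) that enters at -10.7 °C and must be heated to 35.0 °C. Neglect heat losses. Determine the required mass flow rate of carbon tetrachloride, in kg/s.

ṁ_c = 72.5 kg/s

Heat released by hot stream: Q = 6.01 × 1.97 × (435 − 197) = 2817.8 kJ/s
Energy balance on cold side (adiabatic exchanger): Q = ṁ_c·Cp_c·(T_c,out − T_c,in)
ṁ_c = 2817.8 / [0.850 × (35.0 − -10.7)] = 72.541 kg/s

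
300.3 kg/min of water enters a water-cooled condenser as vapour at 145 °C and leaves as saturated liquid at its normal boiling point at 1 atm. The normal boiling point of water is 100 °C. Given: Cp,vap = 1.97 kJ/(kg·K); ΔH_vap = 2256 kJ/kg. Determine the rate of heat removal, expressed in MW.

vapour 145→100 °C: -88.65 kJ/kg
condensation at 100 °C: -2256 kJ/kg
Δh = -88.65 + -2256 = -2344.7 kJ/kg
Q = ṁ·Δh = 300.3 kg/min × -2344.7 kJ/kg = -704100 kJ/min
|Q| = 11735 kW = 11.735 MW

Q_c = 11.7 MW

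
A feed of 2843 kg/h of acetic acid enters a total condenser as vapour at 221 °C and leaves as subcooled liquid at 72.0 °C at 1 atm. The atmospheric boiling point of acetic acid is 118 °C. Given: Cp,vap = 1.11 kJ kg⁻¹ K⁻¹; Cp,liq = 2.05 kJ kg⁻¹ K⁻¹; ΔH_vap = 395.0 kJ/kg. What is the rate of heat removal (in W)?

Q_c = 477000 W

vapour 221→118 °C: -114.33 kJ/kg
condensation at 118 °C: -395 kJ/kg
liquid 118→72.0 °C: -94.3 kJ/kg
Δh = -114.33 + -395 + -94.3 = -603.63 kJ/kg
Q = ṁ·Δh = 2843 kg/h × -603.63 kJ/kg = -1.7161e+06 kJ/h
|Q| = 476.7 kW = 476700 W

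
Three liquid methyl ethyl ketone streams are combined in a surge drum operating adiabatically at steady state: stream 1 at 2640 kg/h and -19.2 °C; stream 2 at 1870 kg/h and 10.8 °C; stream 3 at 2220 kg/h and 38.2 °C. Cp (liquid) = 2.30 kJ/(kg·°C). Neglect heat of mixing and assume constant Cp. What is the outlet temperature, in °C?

T_out = 8.07 °C

No heat crosses the boundary, so H_out = H_in.
T_out = Σ ṁᵢCp,ᵢTᵢ / Σ ṁᵢCp,ᵢ
      = 124920 / 15479 = 8.0701 °C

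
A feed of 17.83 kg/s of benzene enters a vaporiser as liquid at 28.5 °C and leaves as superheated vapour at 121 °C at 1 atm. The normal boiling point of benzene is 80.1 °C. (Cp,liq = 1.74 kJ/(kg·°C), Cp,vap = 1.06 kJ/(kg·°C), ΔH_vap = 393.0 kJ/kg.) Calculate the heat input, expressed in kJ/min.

Q = 563000 kJ/min

liquid 28.5→80.1 °C: 89.784 kJ/kg
vaporisation at 80.1 °C: 393 kJ/kg
vapour 80.1→121 °C: 43.354 kJ/kg
Δh = 89.784 + 393 + 43.354 = 526.14 kJ/kg
Q = ṁ·Δh = 17.83 kg/s × 526.14 kJ/kg = 9381 kJ/s
|Q| = 9381 kW = 562860 kJ/min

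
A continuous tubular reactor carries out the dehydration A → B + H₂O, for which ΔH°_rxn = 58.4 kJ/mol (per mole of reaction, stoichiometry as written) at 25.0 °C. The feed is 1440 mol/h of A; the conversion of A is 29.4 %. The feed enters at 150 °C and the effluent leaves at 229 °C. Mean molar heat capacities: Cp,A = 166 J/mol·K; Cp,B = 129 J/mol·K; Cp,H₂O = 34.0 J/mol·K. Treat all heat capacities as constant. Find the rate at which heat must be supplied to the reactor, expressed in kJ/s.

Q_in = 12.0 kJ/s

Extent of reaction ξ = 0.294 × 1440 = 423.36 mol/h
Reaction term: ξ·ΔH°_rxn = 423.36 × 58.4 = 24724 kJ/h
Sensible, feed 150→25 °C: -29880 kJ/h
Outlet flows (mol/h): A 1016.6, B 423.36, H₂O 423.36
Sensible, products 25→229 °C: 48505 kJ/h
Q = ΔH = 43349 kJ/h = 12.041 kW
Heat supplied = 12.041 kJ/s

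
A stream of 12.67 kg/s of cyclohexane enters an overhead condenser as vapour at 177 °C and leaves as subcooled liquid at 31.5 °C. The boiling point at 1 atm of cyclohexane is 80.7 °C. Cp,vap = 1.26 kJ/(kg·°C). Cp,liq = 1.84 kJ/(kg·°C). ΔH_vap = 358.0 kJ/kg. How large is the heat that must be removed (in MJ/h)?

Q_c = 26000 MJ/h

vapour 177→80.7 °C: -121.34 kJ/kg
condensation at 80.7 °C: -358 kJ/kg
liquid 80.7→31.5 °C: -90.528 kJ/kg
Δh = -121.34 + -358 + -90.528 = -569.87 kJ/kg
Q = ṁ·Δh = 12.67 kg/s × -569.87 kJ/kg = -7220.2 kJ/s
|Q| = 7220.2 kW = 25993 MJ/h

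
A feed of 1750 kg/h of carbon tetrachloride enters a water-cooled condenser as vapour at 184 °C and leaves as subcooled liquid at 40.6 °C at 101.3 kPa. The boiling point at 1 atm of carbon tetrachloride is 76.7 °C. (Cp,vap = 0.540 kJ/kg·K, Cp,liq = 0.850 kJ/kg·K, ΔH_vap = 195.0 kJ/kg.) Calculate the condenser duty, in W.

vapour 184→76.7 °C: -57.942 kJ/kg
condensation at 76.7 °C: -195 kJ/kg
liquid 76.7→40.6 °C: -30.685 kJ/kg
Δh = -57.942 + -195 + -30.685 = -283.63 kJ/kg
Q = ṁ·Δh = 1750 kg/h × -283.63 kJ/kg = -496350 kJ/h
|Q| = 137.87 kW = 137870 W

Q_c = 138000 W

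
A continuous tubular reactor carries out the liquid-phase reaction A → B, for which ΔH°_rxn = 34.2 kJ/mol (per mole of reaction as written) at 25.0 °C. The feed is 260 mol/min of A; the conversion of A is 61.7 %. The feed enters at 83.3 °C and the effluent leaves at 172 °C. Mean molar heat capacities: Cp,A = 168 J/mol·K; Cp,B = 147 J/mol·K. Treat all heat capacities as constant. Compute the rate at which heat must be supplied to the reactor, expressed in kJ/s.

Extent of reaction ξ = 0.617 × 260 = 160.42 mol/min
Reaction term: ξ·ΔH°_rxn = 160.42 × 34.2 = 5486.4 kJ/min
Sensible, feed 83.3→25 °C: -2546.5 kJ/min
Outlet flows (mol/min): A 99.58, B 160.42
Sensible, products 25→172 °C: 5925.7 kJ/min
Q = ΔH = 8865.6 kJ/min = 147.76 kW
Heat supplied = 147.76 kJ/s

Q_in = 148 kJ/s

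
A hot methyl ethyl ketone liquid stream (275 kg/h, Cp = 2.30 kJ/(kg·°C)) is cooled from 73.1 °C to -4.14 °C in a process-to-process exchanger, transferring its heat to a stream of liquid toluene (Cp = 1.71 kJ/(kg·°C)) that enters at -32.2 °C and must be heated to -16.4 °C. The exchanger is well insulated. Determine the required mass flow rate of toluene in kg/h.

ṁ_c = 1810 kg/h

Heat released by hot stream: Q = 275 × 2.30 × (73.1 − -4.14) = 48854 kJ/h
Energy balance on cold side (adiabatic exchanger): Q = ṁ_c·Cp_c·(T_c,out − T_c,in)
ṁ_c = 48854 / [1.71 × (-16.4 − -32.2)] = 1808.2 kg/h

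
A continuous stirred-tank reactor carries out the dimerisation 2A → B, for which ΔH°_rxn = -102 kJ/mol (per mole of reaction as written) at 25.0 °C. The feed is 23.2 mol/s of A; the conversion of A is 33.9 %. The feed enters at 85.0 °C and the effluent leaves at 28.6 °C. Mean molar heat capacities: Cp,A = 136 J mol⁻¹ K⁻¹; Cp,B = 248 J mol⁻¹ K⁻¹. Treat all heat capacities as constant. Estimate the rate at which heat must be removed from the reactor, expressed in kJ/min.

Extent of reaction ξ = 0.339 × 23.2 / 2 = 3.9324 mol/s
Reaction term: ξ·ΔH°_rxn = 3.9324 × -102 = -401.1 kJ/s
Sensible, feed 85.0→25 °C: -189.31 kJ/s
Outlet flows (mol/s): A 15.335, B 3.9324
Sensible, products 25→28.6 °C: 11.019 kJ/s
Q = ΔH = -579.4 kJ/s = -579.4 kW
Heat removed = 34764 kJ/min

Q_out = 34800 kJ/min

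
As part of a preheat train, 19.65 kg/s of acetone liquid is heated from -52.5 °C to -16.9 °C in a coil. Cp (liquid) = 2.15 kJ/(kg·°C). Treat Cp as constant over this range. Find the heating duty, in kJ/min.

Q = 90200 kJ/min

Q = ṁ·Cp·ΔT = 19.65 × 2.15 × (-16.9 − -52.5) = 1504 kJ/s
Heating duty = 90241 kJ/min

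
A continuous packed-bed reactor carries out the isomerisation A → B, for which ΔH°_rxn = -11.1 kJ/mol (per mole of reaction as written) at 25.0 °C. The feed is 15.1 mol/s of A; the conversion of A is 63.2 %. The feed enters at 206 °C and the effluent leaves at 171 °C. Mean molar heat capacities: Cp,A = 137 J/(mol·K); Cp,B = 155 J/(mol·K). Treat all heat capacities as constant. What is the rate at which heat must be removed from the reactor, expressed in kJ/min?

Extent of reaction ξ = 0.632 × 15.1 = 9.5432 mol/s
Reaction term: ξ·ΔH°_rxn = 9.5432 × -11.1 = -105.93 kJ/s
Sensible, feed 206→25 °C: -374.43 kJ/s
Outlet flows (mol/s): A 5.5568, B 9.5432
Sensible, products 25→171 °C: 327.11 kJ/s
Q = ΔH = -153.25 kJ/s = -153.25 kW
Heat removed = 9195.3 kJ/min

Q_out = 9200 kJ/min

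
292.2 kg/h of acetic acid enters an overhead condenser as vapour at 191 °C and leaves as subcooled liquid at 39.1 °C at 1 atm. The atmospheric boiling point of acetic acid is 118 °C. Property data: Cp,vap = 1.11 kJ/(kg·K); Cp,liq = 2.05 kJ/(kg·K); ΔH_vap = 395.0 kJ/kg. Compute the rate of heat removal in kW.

Q_c = 51.8 kW

vapour 191→118 °C: -81.03 kJ/kg
condensation at 118 °C: -395 kJ/kg
liquid 118→39.1 °C: -161.75 kJ/kg
Δh = -81.03 + -395 + -161.75 = -637.77 kJ/kg
Q = ṁ·Δh = 292.2 kg/h × -637.77 kJ/kg = -186360 kJ/h
|Q| = 51.766 kW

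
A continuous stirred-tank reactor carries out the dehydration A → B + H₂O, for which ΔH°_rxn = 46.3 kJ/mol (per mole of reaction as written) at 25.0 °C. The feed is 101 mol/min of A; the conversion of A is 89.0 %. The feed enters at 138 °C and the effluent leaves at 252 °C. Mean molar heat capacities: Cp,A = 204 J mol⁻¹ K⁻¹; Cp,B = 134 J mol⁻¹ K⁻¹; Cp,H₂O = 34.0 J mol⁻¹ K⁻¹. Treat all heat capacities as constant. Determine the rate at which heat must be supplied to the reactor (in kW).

Extent of reaction ξ = 0.890 × 101 = 89.89 mol/min
Reaction term: ξ·ΔH°_rxn = 89.89 × 46.3 = 4161.9 kJ/min
Sensible, feed 138→25 °C: -2328.3 kJ/min
Outlet flows (mol/min): A 11.11, B 89.89, H₂O 89.89
Sensible, products 25→252 °C: 3942.5 kJ/min
Q = ΔH = 5776.2 kJ/min = 96.27 kW
Heat supplied = 96.27 kW

Q_in = 96.3 kW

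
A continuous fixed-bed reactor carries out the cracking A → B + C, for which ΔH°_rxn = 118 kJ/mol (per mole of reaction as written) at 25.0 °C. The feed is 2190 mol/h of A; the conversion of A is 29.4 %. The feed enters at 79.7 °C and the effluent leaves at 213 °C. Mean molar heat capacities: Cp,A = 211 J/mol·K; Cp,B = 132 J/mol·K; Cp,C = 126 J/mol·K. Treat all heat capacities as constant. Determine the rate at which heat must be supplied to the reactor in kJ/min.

Q_in = 2390 kJ/min

Extent of reaction ξ = 0.294 × 2190 = 643.86 mol/h
Reaction term: ξ·ΔH°_rxn = 643.86 × 118 = 75975 kJ/h
Sensible, feed 79.7→25 °C: -25276 kJ/h
Outlet flows (mol/h): A 1546.1, B 643.86, C 643.86
Sensible, products 25→213 °C: 92562 kJ/h
Q = ΔH = 143260 kJ/h = 39.795 kW
Heat supplied = 2387.7 kJ/min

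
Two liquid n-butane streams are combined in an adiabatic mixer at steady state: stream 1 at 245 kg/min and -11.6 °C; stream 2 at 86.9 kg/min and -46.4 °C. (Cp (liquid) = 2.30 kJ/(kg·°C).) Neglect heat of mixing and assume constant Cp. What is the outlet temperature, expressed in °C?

Energy balance with Q = 0: Σ ṁᵢCp,ᵢ(T_out − Tᵢ) = 0
T_out = Σ ṁᵢCp,ᵢTᵢ / Σ ṁᵢCp,ᵢ
      = -15811 / 763.37 = -20.712 °C

T_out = -20.7 °C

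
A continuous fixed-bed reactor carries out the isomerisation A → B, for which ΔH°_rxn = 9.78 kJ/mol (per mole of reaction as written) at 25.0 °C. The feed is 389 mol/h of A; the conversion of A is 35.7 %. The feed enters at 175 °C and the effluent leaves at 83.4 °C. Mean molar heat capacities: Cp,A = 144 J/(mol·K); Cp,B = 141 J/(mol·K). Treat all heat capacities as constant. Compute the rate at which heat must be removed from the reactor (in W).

Extent of reaction ξ = 0.357 × 389 = 138.87 mol/h
Reaction term: ξ·ΔH°_rxn = 138.87 × 9.78 = 1358.2 kJ/h
Sensible, feed 175→25 °C: -8402.4 kJ/h
Outlet flows (mol/h): A 250.13, B 138.87
Sensible, products 25→83.4 °C: 3247 kJ/h
Q = ΔH = -3797.2 kJ/h = -1.0548 kW
Heat removed = 1054.8 W

Q_out = 1050 W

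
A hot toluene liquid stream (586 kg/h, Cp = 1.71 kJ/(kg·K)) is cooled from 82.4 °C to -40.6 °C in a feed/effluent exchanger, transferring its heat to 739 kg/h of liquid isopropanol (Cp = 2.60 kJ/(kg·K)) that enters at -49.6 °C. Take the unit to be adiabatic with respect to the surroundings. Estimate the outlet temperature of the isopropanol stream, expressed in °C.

Heat released by hot stream: Q = 586 × 1.71 × (82.4 − -40.6) = 123250 kJ/h
Energy balance on cold side (adiabatic exchanger): Q = ṁ_c·Cp_c·(T_c,out − T_c,in)
T_c,out = -49.6 + 123250/(739 × 2.60) = 14.548 °C

T_c,out = 14.5 °C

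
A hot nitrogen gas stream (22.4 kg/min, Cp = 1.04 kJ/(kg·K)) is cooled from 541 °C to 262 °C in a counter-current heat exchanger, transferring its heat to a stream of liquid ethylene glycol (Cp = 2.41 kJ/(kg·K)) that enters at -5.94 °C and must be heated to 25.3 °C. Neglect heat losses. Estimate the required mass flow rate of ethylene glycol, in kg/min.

Heat released by hot stream: Q = 22.4 × 1.04 × (541 − 262) = 6499.6 kJ/min
Energy balance on cold side (adiabatic exchanger): Q = ṁ_c·Cp_c·(T_c,out − T_c,in)
ṁ_c = 6499.6 / [2.41 × (25.3 − -5.94)] = 86.329 kg/min

ṁ_c = 86.3 kg/min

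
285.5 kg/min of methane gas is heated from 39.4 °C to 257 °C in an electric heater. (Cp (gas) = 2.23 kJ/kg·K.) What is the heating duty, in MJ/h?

Q = ṁ·Cp·ΔT = 285.5 × 2.23 × (257 − 39.4) = 138540 kJ/min
Converting: 138540 / 60 s = 2309 kW
Heating duty = 8312.3 MJ/h

Q = 8310 MJ/h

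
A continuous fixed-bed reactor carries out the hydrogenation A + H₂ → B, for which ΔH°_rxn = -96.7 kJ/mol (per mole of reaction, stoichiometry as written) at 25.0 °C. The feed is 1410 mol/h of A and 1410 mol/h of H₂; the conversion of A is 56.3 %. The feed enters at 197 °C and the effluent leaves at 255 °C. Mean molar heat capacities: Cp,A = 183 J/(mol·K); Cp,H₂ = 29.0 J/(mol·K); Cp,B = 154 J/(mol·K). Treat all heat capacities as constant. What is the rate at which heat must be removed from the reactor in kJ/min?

Q_out = 1170 kJ/min

Extent of reaction ξ = 0.563 × 1410 = 793.83 mol/h
Reaction term: ξ·ΔH°_rxn = 793.83 × -96.7 = -76763 kJ/h
Sensible, feed 197→25 °C: -51414 kJ/h
Outlet flows (mol/h): A 616.17, H₂ 616.17, B 793.83
Sensible, products 25→255 °C: 58162 kJ/h
Q = ΔH = -70016 kJ/h = -19.449 kW
Heat removed = 1166.9 kJ/min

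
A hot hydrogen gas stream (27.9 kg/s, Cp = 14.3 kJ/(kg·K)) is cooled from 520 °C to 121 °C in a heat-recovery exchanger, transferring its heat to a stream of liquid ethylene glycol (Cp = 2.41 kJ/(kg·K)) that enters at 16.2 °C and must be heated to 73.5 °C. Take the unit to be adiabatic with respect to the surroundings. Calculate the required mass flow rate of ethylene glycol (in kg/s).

Heat released by hot stream: Q = 27.9 × 14.3 × (520 − 121) = 159190 kJ/s
Energy balance on cold side (adiabatic exchanger): Q = ṁ_c·Cp_c·(T_c,out − T_c,in)
ṁ_c = 159190 / [2.41 × (73.5 − 16.2)] = 1152.8 kg/s

ṁ_c = 1150 kg/s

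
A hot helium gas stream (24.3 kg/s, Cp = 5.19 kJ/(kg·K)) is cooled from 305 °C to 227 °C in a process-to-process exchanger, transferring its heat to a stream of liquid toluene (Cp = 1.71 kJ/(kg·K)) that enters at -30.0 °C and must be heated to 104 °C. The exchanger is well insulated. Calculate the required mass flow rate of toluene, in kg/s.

Heat released by hot stream: Q = 24.3 × 5.19 × (305 − 227) = 9837.1 kJ/s
Energy balance on cold side (adiabatic exchanger): Q = ṁ_c·Cp_c·(T_c,out − T_c,in)
ṁ_c = 9837.1 / [1.71 × (104 − -30.0)] = 42.931 kg/s

ṁ_c = 42.9 kg/s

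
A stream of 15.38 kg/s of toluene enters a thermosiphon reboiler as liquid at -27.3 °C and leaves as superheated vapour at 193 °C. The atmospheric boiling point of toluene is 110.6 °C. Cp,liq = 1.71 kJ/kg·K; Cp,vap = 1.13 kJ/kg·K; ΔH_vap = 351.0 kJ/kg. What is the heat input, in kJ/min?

Q = 627000 kJ/min

liquid -27.3→110.6 °C: 235.81 kJ/kg
vaporisation at 110.6 °C: 351 kJ/kg
vapour 110.6→193 °C: 93.112 kJ/kg
Δh = 235.81 + 351 + 93.112 = 679.92 kJ/kg
Q = ṁ·Δh = 15.38 kg/s × 679.92 kJ/kg = 10457 kJ/s
|Q| = 10457 kW = 627430 kJ/min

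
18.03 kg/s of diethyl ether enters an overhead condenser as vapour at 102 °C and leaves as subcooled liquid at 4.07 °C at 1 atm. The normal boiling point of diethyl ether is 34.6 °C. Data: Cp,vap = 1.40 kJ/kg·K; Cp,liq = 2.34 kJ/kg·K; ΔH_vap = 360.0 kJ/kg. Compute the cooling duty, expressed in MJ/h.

Q_c = 34100 MJ/h

vapour 102→34.6 °C: -94.36 kJ/kg
condensation at 34.6 °C: -360 kJ/kg
liquid 34.6→4.07 °C: -71.44 kJ/kg
Δh = -94.36 + -360 + -71.44 = -525.8 kJ/kg
Q = ṁ·Δh = 18.03 kg/s × -525.8 kJ/kg = -9480.2 kJ/s
|Q| = 9480.2 kW = 34129 MJ/h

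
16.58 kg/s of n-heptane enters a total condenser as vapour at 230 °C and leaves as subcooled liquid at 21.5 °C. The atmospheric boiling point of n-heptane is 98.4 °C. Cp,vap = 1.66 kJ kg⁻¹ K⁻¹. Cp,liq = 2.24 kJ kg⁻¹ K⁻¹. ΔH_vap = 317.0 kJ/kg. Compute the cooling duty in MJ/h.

vapour 230→98.4 °C: -218.46 kJ/kg
condensation at 98.4 °C: -317 kJ/kg
liquid 98.4→21.5 °C: -172.26 kJ/kg
Δh = -218.46 + -317 + -172.26 = -707.71 kJ/kg
Q = ṁ·Δh = 16.58 kg/s × -707.71 kJ/kg = -11734 kJ/s
|Q| = 11734 kW = 42242 MJ/h

Q_c = 42200 MJ/h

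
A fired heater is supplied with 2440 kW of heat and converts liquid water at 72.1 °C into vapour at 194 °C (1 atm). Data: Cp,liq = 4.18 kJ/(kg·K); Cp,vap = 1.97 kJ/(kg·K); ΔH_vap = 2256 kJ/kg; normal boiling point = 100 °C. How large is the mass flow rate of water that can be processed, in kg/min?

Δh = 4.18×(100−72.1) + 2256 + 1.97×(194−100) = 2557.8 kJ/kg
Q = 2440 kW = 2440 kJ/s = 146400 kJ/min
ṁ = Q/Δh = 146400 / 2557.8 = 57.237 kg/min

ṁ = 57.2 kg/min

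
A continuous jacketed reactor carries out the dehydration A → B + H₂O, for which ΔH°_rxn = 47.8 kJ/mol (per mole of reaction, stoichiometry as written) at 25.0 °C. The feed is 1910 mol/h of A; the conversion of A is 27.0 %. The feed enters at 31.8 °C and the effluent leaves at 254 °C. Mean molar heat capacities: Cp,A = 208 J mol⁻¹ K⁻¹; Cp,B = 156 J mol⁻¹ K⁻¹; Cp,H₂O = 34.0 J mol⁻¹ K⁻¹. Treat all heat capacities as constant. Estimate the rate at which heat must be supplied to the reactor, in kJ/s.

Q_in = 30.8 kJ/s

Extent of reaction ξ = 0.270 × 1910 = 515.7 mol/h
Reaction term: ξ·ΔH°_rxn = 515.7 × 47.8 = 24650 kJ/h
Sensible, feed 31.8→25 °C: -2701.5 kJ/h
Outlet flows (mol/h): A 1394.3, B 515.7, H₂O 515.7
Sensible, products 25→254 °C: 88851 kJ/h
Q = ΔH = 110800 kJ/h = 30.778 kW
Heat supplied = 30.778 kJ/s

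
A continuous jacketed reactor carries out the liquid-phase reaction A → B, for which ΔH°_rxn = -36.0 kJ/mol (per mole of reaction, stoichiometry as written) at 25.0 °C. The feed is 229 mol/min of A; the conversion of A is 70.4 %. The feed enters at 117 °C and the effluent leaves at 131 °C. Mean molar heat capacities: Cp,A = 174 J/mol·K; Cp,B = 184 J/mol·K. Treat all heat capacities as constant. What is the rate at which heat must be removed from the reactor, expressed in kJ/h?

Q_out = 305000 kJ/h

Extent of reaction ξ = 0.704 × 229 = 161.22 mol/min
Reaction term: ξ·ΔH°_rxn = 161.22 × -36.0 = -5803.8 kJ/min
Sensible, feed 117→25 °C: -3665.8 kJ/min
Outlet flows (mol/min): A 67.784, B 161.22
Sensible, products 25→131 °C: 4394.6 kJ/min
Q = ΔH = -5075 kJ/min = -84.584 kW
Heat removed = 304500 kJ/h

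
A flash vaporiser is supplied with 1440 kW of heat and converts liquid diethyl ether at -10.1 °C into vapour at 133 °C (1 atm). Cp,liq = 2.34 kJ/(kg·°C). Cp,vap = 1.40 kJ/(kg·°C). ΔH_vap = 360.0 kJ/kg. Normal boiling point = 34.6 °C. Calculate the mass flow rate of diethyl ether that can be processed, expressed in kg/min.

Δh = 2.34×(34.6−-10.1) + 360.0 + 1.40×(133−34.6) = 602.36 kJ/kg
Q = 1440 kW = 1440 kJ/s = 86400 kJ/min
ṁ = Q/Δh = 86400 / 602.36 = 143.44 kg/min

ṁ = 143 kg/min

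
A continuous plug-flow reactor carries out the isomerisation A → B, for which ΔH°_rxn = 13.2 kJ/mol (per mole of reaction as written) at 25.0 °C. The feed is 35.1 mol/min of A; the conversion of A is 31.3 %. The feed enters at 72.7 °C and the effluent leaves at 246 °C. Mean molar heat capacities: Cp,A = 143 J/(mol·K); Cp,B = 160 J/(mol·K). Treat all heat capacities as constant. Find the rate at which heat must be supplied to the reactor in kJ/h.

Q_in = 63400 kJ/h

Extent of reaction ξ = 0.313 × 35.1 = 10.986 mol/min
Reaction term: ξ·ΔH°_rxn = 10.986 × 13.2 = 145.02 kJ/min
Sensible, feed 72.7→25 °C: -239.42 kJ/min
Outlet flows (mol/min): A 24.114, B 10.986
Sensible, products 25→246 °C: 1150.5 kJ/min
Q = ΔH = 1056.1 kJ/min = 17.602 kW
Heat supplied = 63368 kJ/h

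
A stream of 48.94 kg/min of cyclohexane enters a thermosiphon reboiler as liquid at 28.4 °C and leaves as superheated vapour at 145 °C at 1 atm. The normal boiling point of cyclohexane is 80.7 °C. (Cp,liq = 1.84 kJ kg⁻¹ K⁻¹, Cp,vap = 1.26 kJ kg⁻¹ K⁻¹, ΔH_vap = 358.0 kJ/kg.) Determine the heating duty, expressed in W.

liquid 28.4→80.7 °C: 96.232 kJ/kg
vaporisation at 80.7 °C: 358 kJ/kg
vapour 80.7→145 °C: 81.018 kJ/kg
Δh = 96.232 + 358 + 81.018 = 535.25 kJ/kg
Q = ṁ·Δh = 48.94 kg/min × 535.25 kJ/kg = 26195 kJ/min
|Q| = 436.59 kW = 436590 W

Q = 437000 W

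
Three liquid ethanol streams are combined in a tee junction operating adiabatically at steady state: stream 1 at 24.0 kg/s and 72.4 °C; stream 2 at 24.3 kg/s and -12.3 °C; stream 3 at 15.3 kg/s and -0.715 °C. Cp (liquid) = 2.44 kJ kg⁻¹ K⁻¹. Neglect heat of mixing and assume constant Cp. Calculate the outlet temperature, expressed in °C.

Adiabatic, steady state ⇒ Σ ṁᵢCp,ᵢ(T_out − Tᵢ) = 0
T_out = Σ ṁᵢCp,ᵢTᵢ / Σ ṁᵢCp,ᵢ
      = 3483.8 / 155.18 = 22.449 °C

T_out = 22.4 °C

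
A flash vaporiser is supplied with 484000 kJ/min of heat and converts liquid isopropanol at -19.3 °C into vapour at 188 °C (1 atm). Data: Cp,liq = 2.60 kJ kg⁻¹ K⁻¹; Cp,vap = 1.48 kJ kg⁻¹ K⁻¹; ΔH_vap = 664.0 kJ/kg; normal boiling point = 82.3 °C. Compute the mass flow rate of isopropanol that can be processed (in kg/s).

ṁ = 7.44 kg/s

Δh = 2.60×(82.3−-19.3) + 664.0 + 1.48×(188−82.3) = 1084.6 kJ/kg
Q = 484000 kJ/min = 8066.7 kJ/s = 8066.7 kJ/s
ṁ = Q/Δh = 8066.7 / 1084.6 = 7.4375 kg/s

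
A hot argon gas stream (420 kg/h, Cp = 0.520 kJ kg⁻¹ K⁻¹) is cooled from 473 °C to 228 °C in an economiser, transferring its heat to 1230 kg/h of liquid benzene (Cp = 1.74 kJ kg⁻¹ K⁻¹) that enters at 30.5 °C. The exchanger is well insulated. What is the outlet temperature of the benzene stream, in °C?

Heat released by hot stream: Q = 420 × 0.520 × (473 − 228) = 53508 kJ/h
Energy balance on cold side (adiabatic exchanger): Q = ṁ_c·Cp_c·(T_c,out − T_c,in)
T_c,out = 30.5 + 53508/(1230 × 1.74) = 55.501 °C

T_c,out = 55.5 °C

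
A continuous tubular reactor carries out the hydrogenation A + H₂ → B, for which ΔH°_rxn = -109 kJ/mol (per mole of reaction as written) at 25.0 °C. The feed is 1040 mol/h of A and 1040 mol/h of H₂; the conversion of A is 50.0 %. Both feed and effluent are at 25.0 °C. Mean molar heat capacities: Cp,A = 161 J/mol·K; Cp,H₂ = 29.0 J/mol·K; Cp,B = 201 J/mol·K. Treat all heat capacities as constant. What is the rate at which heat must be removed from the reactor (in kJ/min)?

Extent of reaction ξ = 0.500 × 1040 = 520 mol/h
Reaction term: ξ·ΔH°_rxn = 520 × -109 = -56680 kJ/h
Q = ΔH = -56680 kJ/h = -15.744 kW
Heat removed = 944.67 kJ/min

Q_out = 945 kJ/min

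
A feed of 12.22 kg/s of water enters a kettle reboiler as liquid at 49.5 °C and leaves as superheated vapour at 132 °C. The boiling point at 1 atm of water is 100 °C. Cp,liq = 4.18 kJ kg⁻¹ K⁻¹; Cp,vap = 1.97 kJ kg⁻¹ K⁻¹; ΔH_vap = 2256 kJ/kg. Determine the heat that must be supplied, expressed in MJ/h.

liquid 49.5→100 °C: 211.09 kJ/kg
vaporisation at 100 °C: 2256 kJ/kg
vapour 100→132 °C: 63.04 kJ/kg
Δh = 211.09 + 2256 + 63.04 = 2530.1 kJ/kg
Q = ṁ·Δh = 12.22 kg/s × 2530.1 kJ/kg = 30918 kJ/s
|Q| = 30918 kW = 111310 MJ/h

Q = 111000 MJ/h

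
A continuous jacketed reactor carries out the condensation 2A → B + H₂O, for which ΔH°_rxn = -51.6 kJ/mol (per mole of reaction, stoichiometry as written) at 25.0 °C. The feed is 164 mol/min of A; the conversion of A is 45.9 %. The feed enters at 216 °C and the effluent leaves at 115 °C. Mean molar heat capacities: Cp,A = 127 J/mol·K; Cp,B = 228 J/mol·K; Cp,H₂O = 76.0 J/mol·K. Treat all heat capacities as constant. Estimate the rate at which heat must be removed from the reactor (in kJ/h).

Extent of reaction ξ = 0.459 × 164 / 2 = 37.638 mol/min
Reaction term: ξ·ΔH°_rxn = 37.638 × -51.6 = -1942.1 kJ/min
Sensible, feed 216→25 °C: -3978.1 kJ/min
Outlet flows (mol/min): A 88.724, B 37.638, H₂O 37.638
Sensible, products 25→115 °C: 2043.9 kJ/min
Q = ΔH = -3876.4 kJ/min = -64.606 kW
Heat removed = 232580 kJ/h

Q_out = 233000 kJ/h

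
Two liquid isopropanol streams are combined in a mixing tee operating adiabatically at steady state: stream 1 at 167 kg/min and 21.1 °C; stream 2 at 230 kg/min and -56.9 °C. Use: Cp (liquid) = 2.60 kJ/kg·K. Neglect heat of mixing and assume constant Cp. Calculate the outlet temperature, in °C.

T_out = -24.1 °C

Energy balance with Q = 0: Σ ṁᵢCp,ᵢ(T_out − Tᵢ) = 0
T_out = Σ ṁᵢCp,ᵢTᵢ / Σ ṁᵢCp,ᵢ
      = -24865 / 1032.2 = -24.089 °C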